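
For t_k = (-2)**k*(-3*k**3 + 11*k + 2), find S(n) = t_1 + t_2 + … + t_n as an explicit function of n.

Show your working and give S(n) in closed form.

S(n) = -2*(-2)**n*n**3 - 2*(-2)**n*n**2 + 8*(-2)**n*n + 4*(-2)**n - 4

r(k) = 2*(-11*k + 3*(k + 1)**3 - 13)/(-3*k**3 + 11*k + 2) after simplifying.
So A=-2 and B=1, with C=k**3 - 11*k/3 - 2/3.
Need (-2)·f(k+1) − (1)·f(k) = k**3 - 11*k/3 - 2/3.
Bound: deg f ≤ 3.
Solve for f: f(k) = -(k**3 - 2*k**2 - 3*k + 2)/3 (degree 3 ≤ 3).
Certificate R = B(k−1)f/C = -(k**3 - 2*k**2 - 3*k + 2)/((k - 2)*(3*k**2 + 6*k + 1)) gives s_k = (-2)**k*(k**3 - 2*k**2 - 3*k + 2).
Verify: (-2)**k*(-3*k**3 + 11*k + 2) matches t_k.
Telescope: S(n) = s_(n+1) − s_(1) = (-2)**(n + 1)*(n**3 + n**2 - 4*n - 2) − (4) = -2*(-2)**n*n**3 - 2*(-2)**n*n**2 + 8*(-2)**n*n + 4*(-2)**n - 4.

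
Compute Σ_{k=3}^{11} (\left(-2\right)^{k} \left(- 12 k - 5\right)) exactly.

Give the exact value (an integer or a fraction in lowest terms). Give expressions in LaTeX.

Σ = 192600

The ratio is 2*(-12*k - 17)/(12*k + 5).
Take A(k)=-2, B(k)=1, C(k)=k + 5/12.
f must satisfy (-2)·f(k+1) − (1)·f(k) = k + 5/12.
From deg A=0, deg B=0, deg C=1: d=1.
Solve for f: f(k) = -(4*k - 1)/12 (degree 1 ≤ 1).
R(k) = B(k−1)·f(k)/C(k) = -(4*k - 1)/(12*k + 5); s_k = R·t_k = (-2)**k*(4*k - 1).
Check: Δs_k = (-2)**k*(-12*k - 5). ✓
Σ_(k=3)^(11) t_k = s_(12) − s_(3) = 192512 − (-88) = 192600.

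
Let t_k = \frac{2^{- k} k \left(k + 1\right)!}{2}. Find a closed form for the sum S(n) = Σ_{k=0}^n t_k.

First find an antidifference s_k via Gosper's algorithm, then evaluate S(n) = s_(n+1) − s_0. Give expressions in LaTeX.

Compute t_(k+1)/t_k: get (k + 1)*(k + 2)/(2*k).
Gosper form: A/B · C(k+1)/C(k) with A=k/2 + 1, B=1, C=k.
Need (k/2 + 1)·f(k+1) − (1)·f(k) = k.
d = 0 from the (1,0,1) case.
Coefficient equations give f(k) = 2.
So s_k = (B(k−1)f/C)·t_k = (2/k)·t_k = factorial(k + 1)/2**k.
s_(k+1) − s_k = k*factorial(k + 1)/(2*2**k) = t_k.
Evaluate: s_(n+1) = 2**(-n - 1)*factorial(n + 2); subtract s_(0) = 1 ⇒ S(n) = -1 + factorial(n + 2)/(2*2**n).

S(n) = -1 + \frac{2^{- n} \left(n + 2\right)!}{2}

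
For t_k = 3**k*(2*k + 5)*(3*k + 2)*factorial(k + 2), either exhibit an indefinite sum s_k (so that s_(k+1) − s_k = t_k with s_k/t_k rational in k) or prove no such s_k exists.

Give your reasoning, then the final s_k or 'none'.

Compute t_(k+1)/t_k: get 3*(k + 3)*(2*k + 7)*(3*k + 5)/((2*k + 5)*(3*k + 2)).
So A=3*k + 9 and B=1, with C=k**2 + 19*k/6 + 5/3.
Solve (3*k + 9)·f(k+1) − (1)·f(k) = k**2 + 19*k/6 + 5/3.
d = 1 from the (1,0,2) case.
Solving with deg f ≤ 1: f(k) = (2*k - 1)/6.
Get s_k = R·t_k = 3**k*(2*k - 1)*factorial(k + 2) with R(k) = B(k−1)f(k)/C(k) = (2*k - 1)/((2*k + 5)*(3*k + 2)).
s_(k+1) − s_k = 3**k*(2*k + 5)*(3*k + 2)*factorial(k + 2) = t_k.

s_k = 3**k*(2*k - 1)*factorial(k + 2)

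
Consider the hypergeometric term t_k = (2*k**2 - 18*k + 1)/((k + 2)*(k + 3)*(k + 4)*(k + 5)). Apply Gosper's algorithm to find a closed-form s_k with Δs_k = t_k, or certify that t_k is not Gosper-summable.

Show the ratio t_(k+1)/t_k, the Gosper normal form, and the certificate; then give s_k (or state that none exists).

s_k = k*(-k**2 - 57*k + 70)/(24*(k + 2)*(k + 3)*(k + 4))

Compute t_(k+1)/t_k: get -(k + 2)*(18*k - 2*(k + 1)**2 + 17)/((k + 6)*(2*k**2 - 18*k + 1)).
Factor: A=k + 2; B=k + 6; C=k**2 - 9*k + 1/2.
Key eq: (k + 2)·f(k+1) = (k + 5)·f(k) + (k**2 - 9*k + 1/2).
Bound: deg f ≤ 3.
Solve for f: f(k) = -k*(k**2 + 57*k - 70)/48 (degree 3 ≤ 3).
Get s_k = R·t_k = k*(-k**2 - 57*k + 70)/(24*(k + 2)*(k + 3)*(k + 4)) with R(k) = B(k−1)f(k)/C(k) = -k*(k + 5)*(k**2 + 57*k - 70)/(24*(2*k**2 - 18*k + 1)).
s_(k+1) − s_k = (2*k**2 - 18*k + 1)/(k**4 + 14*k**3 + 71*k**2 + 154*k + 120) = t_k.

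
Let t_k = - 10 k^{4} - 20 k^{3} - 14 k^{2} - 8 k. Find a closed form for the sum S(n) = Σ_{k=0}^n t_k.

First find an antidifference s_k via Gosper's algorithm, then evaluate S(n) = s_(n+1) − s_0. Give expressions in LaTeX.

S(n) = 2 n \left(- n^{4} - 5 n^{3} - 9 n^{2} - 8 n - 3\right)

Step 1: r(k) = (5*k**4 + 30*k**3 + 67*k**2 + 68*k + 26)/(k*(5*k**3 + 10*k**2 + 7*k + 4)).
So A=1 and B=1, with C=k**4 + 2*k**3 + 7*k**2/5 + 4*k/5.
Key eq: (1)·f(k+1) = (1)·f(k) + (k**4 + 2*k**3 + 7*k**2/5 + 4*k/5).
d = 5 from the (0,0,4) case.
Match coefficients ⇒ f(k) = k*(k - 1)*(k**3 + k**2 + 1)/5.
Get s_k = R·t_k = 2*k*(-k**4 + k**2 - k + 1) with R(k) = B(k−1)f(k)/C(k) = (k - 1)*(k**3 + k**2 + 1)/(5*k**3 + 10*k**2 + 7*k + 4).
Check: Δs_k = 2*k*(-5*k**3 - 10*k**2 - 7*k - 4). ✓
Telescope: S(n) = s_(n+1) − s_(0) = 2*n*(-n**4 - 5*n**3 - 9*n**2 - 8*n - 3) − (0) = 2*n*(-n**4 - 5*n**3 - 9*n**2 - 8*n - 3).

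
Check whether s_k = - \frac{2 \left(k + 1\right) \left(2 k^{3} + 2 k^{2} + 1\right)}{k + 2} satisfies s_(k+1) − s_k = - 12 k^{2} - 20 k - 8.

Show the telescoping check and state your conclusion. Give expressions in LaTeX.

s_(k+1) = -2*(k + 2)*(2*(k + 1)**3 + 2*(k + 1)**2 + 1)/(k + 3)
s_(k+1) − s_k = 2*(-6*k**4 - 36*k**3 - 70*k**2 - 56*k - 17)/(k**2 + 5*k + 6)
(s_(k+1) − s_k) − t_k = 2*(4*k**3 + 20*k**2 + 24*k + 7)/(k**2 + 5*k + 6)

Invalid: residual \frac{2 \left(4 k^{3} + 20 k^{2} + 24 k + 7\right)}{k^{2} + 5 k + 6} ≠ 0.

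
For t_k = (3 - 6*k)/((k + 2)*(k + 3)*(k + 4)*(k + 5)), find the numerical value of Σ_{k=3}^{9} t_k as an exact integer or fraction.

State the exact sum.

Compute t_(k+1)/t_k: get (k + 2)*(2*k + 1)/((k + 6)*(2*k - 1)).
So A=k + 2 and B=k + 6, with C=k - 1/2.
Set up (k + 2)·f(k+1) − (k + 5)·f(k) − (k - 1/2) = 0.
From deg A=1, deg B=1, deg C=1: d=3.
A polynomial solution: f(k) = k*(k**2 + 9*k - 46)/144.
Get s_k = R·t_k = -k*(k**2 + 9*k - 46)/(24*(k + 2)*(k + 3)*(k + 4)) with R(k) = B(k−1)f(k)/C(k) = k*(k + 5)*(k**2 + 9*k - 46)/(72*(2*k - 1)).
Verify: 3*(1 - 2*k)/(k**4 + 14*k**3 + 71*k**2 + 154*k + 120) matches t_k.
Evaluate s at k=10 and k=3: -5/182 and 1/168; difference -73/2184.

Σ = -73/2184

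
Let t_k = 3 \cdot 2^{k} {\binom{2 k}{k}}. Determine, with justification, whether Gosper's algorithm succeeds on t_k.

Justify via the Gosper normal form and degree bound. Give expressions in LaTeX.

The ratio is 4*(2*k + 1)/(k + 1).
Normal form (A,B,C) = (8*k + 4, k + 1, 1).
Need (8*k + 4)·f(k+1) − (k)·f(k) = 1.
d = -1 from the (1,1,0) case.
deg f ≤ -1 is impossible — no certificate.

No — negative degree bound, so no certificate f.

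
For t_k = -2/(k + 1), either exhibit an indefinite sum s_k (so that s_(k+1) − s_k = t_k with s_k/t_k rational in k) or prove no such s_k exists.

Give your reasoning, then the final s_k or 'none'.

The ratio is (k + 1)/(k + 2).
Factor: A=k + 1; B=k + 2; C=1.
Key eq: (k + 1)·f(k+1) = (k + 1)·f(k) + (1).
deg f ≤ 0 (via 1,1,0).
f = c0 ⇒ A·f(k+1) − B(k−1)·f(k) − C = -1. The system {-1 = 0} is inconsistent; no antidifference.

none (Gosper's algorithm certifies no s_k)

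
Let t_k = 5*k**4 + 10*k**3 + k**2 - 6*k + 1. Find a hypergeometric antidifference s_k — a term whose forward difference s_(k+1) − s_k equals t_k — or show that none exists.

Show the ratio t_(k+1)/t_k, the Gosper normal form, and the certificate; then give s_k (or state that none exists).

s_k = k*(k**4 - 3*k**2 - k + 4)

r(k) = (5*k**4 + 30*k**3 + 61*k**2 + 46*k + 11)/(5*k**4 + 10*k**3 + k**2 - 6*k + 1) after simplifying.
Take A(k)=1, B(k)=1, C(k)=k**4 + 2*k**3 + k**2/5 - 6*k/5 + 1/5.
Set up (1)·f(k+1) − (1)·f(k) − (k**4 + 2*k**3 + k**2/5 - 6*k/5 + 1/5) = 0.
Degrees (0,0,4) ⇒ d ≤ 5.
A polynomial solution: f(k) = k*(k**4 - 3*k**2 - k + 4)/5.
Get s_k = R·t_k = k*(k**4 - 3*k**2 - k + 4) with R(k) = B(k−1)f(k)/C(k) = k*(k**4 - 3*k**2 - k + 4)/(5*k**4 + 10*k**3 + k**2 - 6*k + 1).
Δs = 5*k**4 + 10*k**3 + k**2 - 6*k + 1, as required.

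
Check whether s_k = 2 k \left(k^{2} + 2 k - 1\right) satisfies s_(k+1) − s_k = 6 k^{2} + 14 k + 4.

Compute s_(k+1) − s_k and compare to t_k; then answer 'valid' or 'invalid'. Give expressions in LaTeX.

Valid — Δs_k = t_k.

s_(k+1) = 2*(k + 1)*(2*k + (k + 1)**2 + 1)
s_(k+1) − s_k = 6*k**2 + 14*k + 4
(s_(k+1) − s_k) − t_k = 0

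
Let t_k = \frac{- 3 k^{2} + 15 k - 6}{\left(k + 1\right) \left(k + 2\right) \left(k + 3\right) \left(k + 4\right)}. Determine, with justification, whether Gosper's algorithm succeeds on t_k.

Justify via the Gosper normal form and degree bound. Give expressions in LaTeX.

Yes. s_k = - \frac{k \left(k^{2} - 3 k + 20\right)}{3 \left(k + 1\right) \left(k + 2\right) \left(k + 3\right)}.

t_(k+1)/t_k = (k**3 - 2*k**2 - 5*k - 2)/(k**3 - 23*k + 10).
So A=k + 1 and B=k + 5, with C=k**2 - 5*k + 2.
f must satisfy (k + 1)·f(k+1) − (k + 4)·f(k) = k**2 - 5*k + 2.
Degrees (1,1,2) ⇒ d ≤ 3.
Solve for f: f(k) = k*(k**2 - 3*k + 20)/9 (degree 3 ≤ 3).
So s_k = (B(k−1)f/C)·t_k = (k*(k + 4)*(k**2 - 3*k + 20)/(9*(k**2 - 5*k + 2)))·t_k = -k*(k**2 - 3*k + 20)/(3*(k + 1)*(k + 2)*(k + 3)).
Verify: 3*(-k**2 + 5*k - 2)/(k**4 + 10*k**3 + 35*k**2 + 50*k + 24) matches t_k.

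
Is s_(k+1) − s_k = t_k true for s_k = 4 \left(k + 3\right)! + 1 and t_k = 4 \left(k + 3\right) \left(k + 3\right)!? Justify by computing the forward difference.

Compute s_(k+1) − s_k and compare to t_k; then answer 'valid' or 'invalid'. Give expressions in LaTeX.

s_(k+1) = 4*factorial(k + 4) + 1
s_(k+1) − s_k = 4*(k + 3)*factorial(k + 3)
(s_(k+1) − s_k) − t_k = 0

valid (s_(k+1) − s_k reduces to t_k)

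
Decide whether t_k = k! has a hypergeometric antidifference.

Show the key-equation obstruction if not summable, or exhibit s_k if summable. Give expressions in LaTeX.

No; the degree bound rules out any f.

The ratio is k + 1.
Normal form (A,B,C) = (k + 1, 1, 1).
Set up (k + 1)·f(k+1) − (1)·f(k) − (1) = 0.
deg f ≤ -1 (via 1,0,0).
deg f ≤ -1 is impossible — no certificate.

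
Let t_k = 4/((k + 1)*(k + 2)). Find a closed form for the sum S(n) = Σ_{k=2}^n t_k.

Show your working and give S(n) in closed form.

S(n) = 4*(n - 1)/(3*(n + 2))

Compute t_(k+1)/t_k: get (k + 1)/(k + 3).
A = k + 1, B = k + 3, C = 1.
Need (k + 1)·f(k+1) − (k + 2)·f(k) = 1.
Degrees (1,1,0) ⇒ d ≤ 1.
A polynomial solution: f(k) = k.
R(k) = B(k−1)·f(k)/C(k) = k*(k + 2); s_k = R·t_k = 4*k/(k + 1).
s_(k+1) − s_k = 4/(k**2 + 3*k + 2) = t_k.
Telescope: S(n) = s_(n+1) − s_(2) = 4*(n + 1)/(n + 2) − (8/3) = 4*(n - 1)/(3*(n + 2)).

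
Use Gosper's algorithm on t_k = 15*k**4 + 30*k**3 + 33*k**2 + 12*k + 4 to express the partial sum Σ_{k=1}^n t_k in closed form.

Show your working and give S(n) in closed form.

r(k) = (15*k**4 + 90*k**3 + 213*k**2 + 228*k + 94)/(15*k**4 + 30*k**3 + 33*k**2 + 12*k + 4) after simplifying.
So A=1 and B=1, with C=k**4 + 2*k**3 + 11*k**2/5 + 4*k/5 + 4/15.
Key eq: (1)·f(k+1) = (1)·f(k) + (k**4 + 2*k**3 + 11*k**2/5 + 4*k/5 + 4/15).
Degrees (0,0,4) ⇒ d ≤ 5.
Solving with deg f ≤ 5: f(k) = k*(3*k**4 + k**2 - 3*k + 3)/15.
Certificate R = B(k−1)f/C = k*(3*k**4 + k**2 - 3*k + 3)/(15*k**4 + 30*k**3 + 33*k**2 + 12*k + 4) gives s_k = k*(3*k**4 + k**2 - 3*k + 3).
Check: Δs_k = 15*k**4 + 30*k**3 + 33*k**2 + 12*k + 4. ✓
Evaluate: s_(n+1) = 3*n**5 + 15*n**4 + 31*n**3 + 30*n**2 + 15*n + 4; subtract s_(1) = 4 ⇒ S(n) = n*(3*n**4 + 15*n**3 + 31*n**2 + 30*n + 15).

S(n) = n*(3*n**4 + 15*n**3 + 31*n**2 + 30*n + 15)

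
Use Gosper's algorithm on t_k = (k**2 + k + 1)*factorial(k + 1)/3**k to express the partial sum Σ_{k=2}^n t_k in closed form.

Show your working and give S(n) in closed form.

Compute t_(k+1)/t_k: get (k + 2)*(k + (k + 1)**2 + 2)/(3*(k**2 + k + 1)).
So A=k/3 + 2/3 and B=1, with C=k**2 + k + 1.
Need (k/3 + 2/3)·f(k+1) − (1)·f(k) = k**2 + k + 1.
From deg A=1, deg B=0, deg C=2: d=1.
Coefficient equations give f(k) = 3*(k + 1).
So s_k = (B(k−1)f/C)·t_k = (3*(k + 1)/(k**2 + k + 1))·t_k = 3**(1 - k)*(k + 1)*factorial(k + 1).
s_(k+1) − s_k = (k**2 + k + 1)*factorial(k + 1)/3**k = t_k.
Telescope: S(n) = s_(n+1) − s_(2) = (n + 2)*factorial(n + 2)/3**n − (6) = (-6*3**n + n**3*factorial(n) + 5*n**2*factorial(n) + 8*n*factorial(n) + 4*factorial(n))/3**n.

S(n) = (-6*3**n + n**3*factorial(n) + 5*n**2*factorial(n) + 8*n*factorial(n) + 4*factorial(n))/3**n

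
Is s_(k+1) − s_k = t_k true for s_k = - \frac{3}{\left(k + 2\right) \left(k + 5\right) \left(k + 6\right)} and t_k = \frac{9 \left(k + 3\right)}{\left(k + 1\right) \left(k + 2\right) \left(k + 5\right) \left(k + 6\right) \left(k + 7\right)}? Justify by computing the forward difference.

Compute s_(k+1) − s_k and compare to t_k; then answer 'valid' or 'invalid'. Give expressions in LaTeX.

Invalid: residual \frac{12 \left(- k - 4\right)}{k^{6} + 24 k^{5} + 226 k^{4} + 1056 k^{3} + 2545 k^{2} + 2952 k + 1260} ≠ 0.

s_(k+1) = -3/((k + 3)*(k + 6)*(k + 7))
s_(k+1) − s_k = 3*(3*k + 11)/(k**5 + 23*k**4 + 203*k**3 + 853*k**2 + 1692*k + 1260)
(s_(k+1) − s_k) − t_k = 12*(-k - 4)/(k**6 + 24*k**5 + 226*k**4 + 1056*k**3 + 2545*k**2 + 2952*k + 1260)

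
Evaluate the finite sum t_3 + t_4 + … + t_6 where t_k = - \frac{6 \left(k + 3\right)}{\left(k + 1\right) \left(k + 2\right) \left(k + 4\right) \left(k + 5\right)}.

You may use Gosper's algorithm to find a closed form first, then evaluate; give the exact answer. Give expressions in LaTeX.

t_(k+1)/t_k = (k + 1)*(k + 4)**2/((k + 3)**2*(k + 6)).
Factor: A=k + 1; B=k + 6; C=k**2 + 6*k + 9.
Need (k + 1)·f(k+1) − (k + 5)·f(k) = k**2 + 6*k + 9.
Bound: deg f ≤ 4.
Coefficient equations give f(k) = k*(k + 2)*(k + 3)*(k + 5)/8.
So s_k = (B(k−1)f/C)·t_k = (k*(k + 2)*(k + 5)**2/(8*(k + 3)))·t_k = 3*k*(-k - 5)/(4*(k**2 + 5*k + 4)).
Verify: 6*(-k - 3)/(k**4 + 12*k**3 + 49*k**2 + 78*k + 40) matches t_k.
Evaluate s at k=7 and k=3: -63/88 and -9/14; difference -45/616.

Σ = -45/616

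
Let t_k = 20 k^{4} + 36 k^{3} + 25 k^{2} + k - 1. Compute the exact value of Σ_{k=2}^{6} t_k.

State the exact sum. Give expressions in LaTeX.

Step 1: r(k) = (20*k**4 + 116*k**3 + 253*k**2 + 239*k + 81)/(20*k**4 + 36*k**3 + 25*k**2 + k - 1).
Factor: A=1; B=1; C=k**4 + 9*k**3/5 + 5*k**2/4 + k/20 - 1/20.
Set up (1)·f(k+1) − (1)·f(k) − (k**4 + 9*k**3/5 + 5*k**2/4 + k/20 - 1/20) = 0.
Degrees (0,0,4) ⇒ d ≤ 5.
Solving with deg f ≤ 5: f(k) = k*(4*k**4 - k**3 - 3*k**2 - 3*k + 2)/20.
Get s_k = R·t_k = k*(4*k**4 - k**3 - 3*k**2 - 3*k + 2) with R(k) = B(k−1)f(k)/C(k) = k*(4*k**4 - k**3 - 3*k**2 - 3*k + 2)/(20*k**4 + 36*k**3 + 25*k**2 + k - 1).
s_(k+1) − s_k = 20*k**4 + 36*k**3 + 25*k**2 + k - 1 = t_k.
Evaluate s at k=7 and k=2: 63665 and 80; difference 63585.

Σ = 63585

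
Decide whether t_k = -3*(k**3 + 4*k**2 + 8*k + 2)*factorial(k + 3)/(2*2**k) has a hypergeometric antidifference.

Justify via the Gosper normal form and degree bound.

Yes. s_k = -3*(k - 1)*(k + 1)*factorial(k + 3)/2**k.

Ratio r(k) = (k**4 + 11*k**3 + 47*k**2 + 91*k + 60)/(2*(k**3 + 4*k**2 + 8*k + 2)).
Factor: A=k/2 + 2; B=1; C=k**3 + 4*k**2 + 8*k + 2.
Solve (k/2 + 2)·f(k+1) − (1)·f(k) = k**3 + 4*k**2 + 8*k + 2.
Degrees (1,0,3) ⇒ d ≤ 2.
Solving with deg f ≤ 2: f(k) = 2*(k - 1)*(k + 1).
Get s_k = R·t_k = -3*(k - 1)*(k + 1)*factorial(k + 3)/2**k with R(k) = B(k−1)f(k)/C(k) = 2*(k - 1)*(k + 1)/(k**3 + 4*k**2 + 8*k + 2).
Verify: -3*(k**3 + 4*k**2 + 8*k + 2)*factorial(k + 3)/(2*2**k) matches t_k.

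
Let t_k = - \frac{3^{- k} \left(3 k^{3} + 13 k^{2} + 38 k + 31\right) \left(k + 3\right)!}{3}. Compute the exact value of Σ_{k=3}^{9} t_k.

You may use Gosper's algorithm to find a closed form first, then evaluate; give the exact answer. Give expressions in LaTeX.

The ratio is (3*k**4 + 34*k**3 + 161*k**2 + 377*k + 340)/(3*(3*k**3 + 13*k**2 + 38*k + 31)).
Take A(k)=k/3 + 4/3, B(k)=1, C(k)=k**3 + 13*k**2/3 + 38*k/3 + 31/3.
Solve (k/3 + 4/3)·f(k+1) − (1)·f(k) = k**3 + 13*k**2/3 + 38*k/3 + 31/3.
Degrees (1,0,3) ⇒ d ≤ 2.
Solving with deg f ≤ 2: f(k) = 3*k**2 + 4*k + 3.
So s_k = (B(k−1)f/C)·t_k = (3*(3*k**2 + 4*k + 3)/(3*k**3 + 13*k**2 + 38*k + 31))·t_k = -(3*k**2 + 4*k + 3)*factorial(k + 3)/3**k.
Verify: -(3*k**3 + 13*k**2 + 38*k + 31)*factorial(k + 3)/(3*3**k) matches t_k.
Σ_(k=3)^(9) t_k = s_(10) − s_(3) = -8789580800/243 − (-1120) = -8789308640/243.

Σ = -8789308640/243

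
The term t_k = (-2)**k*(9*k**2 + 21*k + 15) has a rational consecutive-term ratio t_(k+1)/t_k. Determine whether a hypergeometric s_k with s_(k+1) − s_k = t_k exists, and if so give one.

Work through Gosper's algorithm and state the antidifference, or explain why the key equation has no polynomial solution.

s_k = (-2)**k*(-3*k**2 - 3*k - 1)

Ratio r(k) = 2*(-3*k**2 - 13*k - 15)/(3*k**2 + 7*k + 5).
Normal form (A,B,C) = (-2, 1, k**2 + 7*k/3 + 5/3).
Set up (-2)·f(k+1) − (1)·f(k) − (k**2 + 7*k/3 + 5/3) = 0.
Degrees (0,0,2) ⇒ d ≤ 2.
Solve for f: f(k) = -(3*k**2 + 3*k + 1)/9 (degree 2 ≤ 2).
R(k) = B(k−1)·f(k)/C(k) = -(3*k**2 + 3*k + 1)/(3*(3*k**2 + 7*k + 5)); s_k = R·t_k = (-2)**k*(-3*k**2 - 3*k - 1).
Verify: (-2)**k*(9*k**2 + 21*k + 15) matches t_k.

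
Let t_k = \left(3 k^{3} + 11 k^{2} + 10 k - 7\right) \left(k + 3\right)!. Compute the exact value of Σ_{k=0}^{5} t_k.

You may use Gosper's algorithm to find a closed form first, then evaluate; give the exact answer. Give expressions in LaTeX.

Ratio r(k) = (3*k**4 + 32*k**3 + 121*k**2 + 181*k + 68)/(3*k**3 + 11*k**2 + 10*k - 7).
Take A(k)=k + 4, B(k)=1, C(k)=k**3 + 11*k**2/3 + 10*k/3 - 7/3.
Set up (k + 4)·f(k+1) − (1)·f(k) − (k**3 + 11*k**2/3 + 10*k/3 - 7/3) = 0.
From deg A=1, deg B=0, deg C=3: d=2.
Solve for f: f(k) = (3*k**2 - 4*k - 1)/3 (degree 2 ≤ 2).
Get s_k = R·t_k = (3*k**2 - 4*k - 1)*factorial(k + 3) with R(k) = B(k−1)f(k)/C(k) = (3*k**2 - 4*k - 1)/(3*k**3 + 11*k**2 + 10*k - 7).
Δs = (3*k**3 + 11*k**2 + 10*k - 7)*factorial(k + 3), as required.
Σ_(k=0)^(5) t_k = s_(6) − s_(0) = 30119040 − (-6) = 30119046.

Σ = 30119046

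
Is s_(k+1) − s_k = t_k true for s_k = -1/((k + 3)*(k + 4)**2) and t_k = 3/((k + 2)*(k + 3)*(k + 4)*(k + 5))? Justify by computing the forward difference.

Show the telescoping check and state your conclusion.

Invalid: residual 2*(-4*k - 17)/(k**6 + 23*k**5 + 217*k**4 + 1073*k**3 + 2926*k**2 + 4160*k + 2400) ≠ 0.

s_(k+1) = -1/((k + 4)*(k + 5)**2)
s_(k+1) − s_k = (-(k + 3)*(k + 4) + (k + 5)**2)/((k + 3)*(k + 4)**2*(k + 5)**2)
(s_(k+1) − s_k) − t_k = 2*(-4*k - 17)/(k**6 + 23*k**5 + 217*k**4 + 1073*k**3 + 2926*k**2 + 4160*k + 2400)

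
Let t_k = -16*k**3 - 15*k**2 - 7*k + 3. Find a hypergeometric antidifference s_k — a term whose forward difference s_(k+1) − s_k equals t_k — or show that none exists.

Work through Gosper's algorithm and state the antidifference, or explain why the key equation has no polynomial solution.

s_k = k*(-4*k**3 + 3*k**2 + 4)

Step 1: r(k) = (16*k**3 + 63*k**2 + 85*k + 35)/(16*k**3 + 15*k**2 + 7*k - 3).
Take A(k)=1, B(k)=1, C(k)=k**3 + 15*k**2/16 + 7*k/16 - 3/16.
Solve (1)·f(k+1) − (1)·f(k) = k**3 + 15*k**2/16 + 7*k/16 - 3/16.
Bound: deg f ≤ 4.
Match coefficients ⇒ f(k) = k*(4*k**3 - 3*k**2 - 4)/16.
Certificate R = B(k−1)f/C = k*(4*k**3 - 3*k**2 - 4)/(16*k**3 + 15*k**2 + 7*k - 3) gives s_k = k*(-4*k**3 + 3*k**2 + 4).
Verify: -16*k**3 - 15*k**2 - 7*k + 3 matches t_k.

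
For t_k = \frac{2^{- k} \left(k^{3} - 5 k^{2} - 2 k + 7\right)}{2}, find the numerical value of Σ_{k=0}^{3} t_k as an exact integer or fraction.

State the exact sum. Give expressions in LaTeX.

Σ = 25/16

Compute t_(k+1)/t_k: get (k**3 - 2*k**2 - 9*k + 1)/(2*(k**3 - 5*k**2 - 2*k + 7)).
A = 1/2, B = 1, C = k**3 - 5*k**2 - 2*k + 7.
Solve (1/2)·f(k+1) − (1)·f(k) = k**3 - 5*k**2 - 2*k + 7.
From deg A=0, deg B=0, deg C=3: d=3.
Coefficient equations give f(k) = -2*(k**3 - 2*k**2 - 3*k + 3).
Then R = B(k−1)f/C = -2*(k**3 - 2*k**2 - 3*k + 3)/(k**3 - 5*k**2 - 2*k + 7), so s_k = R(k)·t_k = (-k**3 + 2*k**2 + 3*k - 3)/2**k.
Verify: (k**3 - 5*k**2 - 2*k + 7)/(2*2**k) matches t_k.
Σ_(k=0)^(3) t_k = s_(4) − s_(0) = -23/16 − (-3) = 25/16.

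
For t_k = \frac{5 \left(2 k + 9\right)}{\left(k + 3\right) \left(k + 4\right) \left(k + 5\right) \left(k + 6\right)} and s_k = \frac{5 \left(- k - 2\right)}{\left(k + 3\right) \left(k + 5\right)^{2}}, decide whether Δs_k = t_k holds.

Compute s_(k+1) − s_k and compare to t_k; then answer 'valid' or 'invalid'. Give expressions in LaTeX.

Invalid: residual \frac{15 \left(- 3 k^{2} - 29 k - 69\right)}{k^{6} + 29 k^{5} + 347 k^{4} + 2191 k^{3} + 7692 k^{2} + 14220 k + 10800} ≠ 0.

s_(k+1) = 5*(-k - 3)/((k + 4)*(k + 6)**2)
s_(k+1) − s_k = 5*(2*k**3 + 22*k**2 + 72*k + 63)/(k**6 + 29*k**5 + 347*k**4 + 2191*k**3 + 7692*k**2 + 14220*k + 10800)
(s_(k+1) − s_k) − t_k = 15*(-3*k**2 - 29*k - 69)/(k**6 + 29*k**5 + 347*k**4 + 2191*k**3 + 7692*k**2 + 14220*k + 10800)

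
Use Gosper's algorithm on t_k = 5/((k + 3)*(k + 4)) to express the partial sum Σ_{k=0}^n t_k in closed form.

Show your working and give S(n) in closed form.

The ratio is (k + 3)/(k + 5).
Factor: A=k + 3; B=k + 5; C=1.
Set up (k + 3)·f(k+1) − (k + 4)·f(k) − (1) = 0.
deg f ≤ 1 (via 1,1,0).
Match coefficients ⇒ f(k) = k/3.
Then R = B(k−1)f/C = k*(k + 4)/3, so s_k = R(k)·t_k = 5*k/(3*(k + 3)).
s_(k+1) − s_k = 5/(k**2 + 7*k + 12) = t_k.
Evaluate: s_(n+1) = 5*(n + 1)/(3*(n + 4)); subtract s_(0) = 0 ⇒ S(n) = 5*(n + 1)/(3*(n + 4)).

S(n) = 5*(n + 1)/(3*(n + 4))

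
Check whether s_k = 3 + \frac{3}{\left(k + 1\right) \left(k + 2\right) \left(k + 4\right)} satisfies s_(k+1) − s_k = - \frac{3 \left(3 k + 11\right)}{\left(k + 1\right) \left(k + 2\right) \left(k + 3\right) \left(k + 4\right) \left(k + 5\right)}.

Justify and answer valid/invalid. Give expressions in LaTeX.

s_(k+1) = 3 + 3/((k + 2)*(k + 3)*(k + 5))
s_(k+1) − s_k = 3*(-3*k - 11)/(k**5 + 15*k**4 + 85*k**3 + 225*k**2 + 274*k + 120)
(s_(k+1) − s_k) − t_k = 0

valid (s_(k+1) − s_k reduces to t_k)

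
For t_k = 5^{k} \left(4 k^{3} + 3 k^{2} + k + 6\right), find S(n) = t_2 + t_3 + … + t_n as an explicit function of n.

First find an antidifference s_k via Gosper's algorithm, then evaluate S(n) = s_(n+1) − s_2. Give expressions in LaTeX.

t_(k+1)/t_k = 5*(4*k**3 + 15*k**2 + 19*k + 14)/(4*k**3 + 3*k**2 + k + 6).
Normal form (A,B,C) = (5, 1, k**3 + 3*k**2/4 + k/4 + 3/2).
Set up (5)·f(k+1) − (1)·f(k) − (k**3 + 3*k**2/4 + k/4 + 3/2) = 0.
d = 3 from the (0,0,3) case.
Solving with deg f ≤ 3: f(k) = (k**3 - 3*k**2 + 4*k - 1)/4.
Certificate R = B(k−1)f/C = (k**3 - 3*k**2 + 4*k - 1)/(4*k**3 + 3*k**2 + k + 6) gives s_k = 5**k*(k**3 - 3*k**2 + 4*k - 1).
Check: Δs_k = 5**k*(4*k**3 + 3*k**2 + k + 6). ✓
Telescope: S(n) = s_(n+1) − s_(2) = 5**(n + 1)*(n**3 + n + 1) − (75) = 5*5**n*n**3 + 5*5**n*n + 5*5**n - 75.

S(n) = 5 \cdot 5^{n} n^{3} + 5 \cdot 5^{n} n + 5 \cdot 5^{n} - 75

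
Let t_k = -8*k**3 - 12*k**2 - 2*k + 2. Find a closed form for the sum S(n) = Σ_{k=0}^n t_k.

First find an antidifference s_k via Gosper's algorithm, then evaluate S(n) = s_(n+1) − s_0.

Ratio r(k) = (k + 4*(k + 1)**3 + 6*(k + 1)**2)/(4*k**3 + 6*k**2 + k - 1).
Normal form (A,B,C) = (1, 1, k**3 + 3*k**2/2 + k/4 - 1/4).
Set up (1)·f(k+1) − (1)·f(k) − (k**3 + 3*k**2/2 + k/4 - 1/4) = 0.
From deg A=0, deg B=0, deg C=3: d=4.
Coefficient equations give f(k) = k*(k + 1)*(2*k**2 - 2*k - 1)/8.
Then R = B(k−1)f/C = k*(2*k**2 - 2*k - 1)/(2*(4*k**2 + 2*k - 1)), so s_k = R(k)·t_k = k*(-2*k**3 + 3*k + 1).
Verify: -8*k**3 - 12*k**2 - 2*k + 2 matches t_k.
s_(n+1) = -2*n**4 - 8*n**3 - 9*n**2 - n + 2 and s_(0) = 0, so S(n) = -2*n**4 - 8*n**3 - 9*n**2 - n + 2.

S(n) = -2*n**4 - 8*n**3 - 9*n**2 - n + 2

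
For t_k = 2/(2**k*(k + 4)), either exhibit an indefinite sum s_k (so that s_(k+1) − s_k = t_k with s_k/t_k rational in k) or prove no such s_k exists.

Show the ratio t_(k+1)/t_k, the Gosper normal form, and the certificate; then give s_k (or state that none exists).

none (Gosper's algorithm certifies no s_k)

Step 1: r(k) = (k + 4)/(2*(k + 5)).
Normal form (A,B,C) = (k/2 + 2, k + 5, 1).
f must satisfy (k/2 + 2)·f(k+1) − (k + 4)·f(k) = 1.
deg f ≤ -1 (via 1,1,0).
Negative degree bound (-1): no f exists, t_k not Gosper-summable.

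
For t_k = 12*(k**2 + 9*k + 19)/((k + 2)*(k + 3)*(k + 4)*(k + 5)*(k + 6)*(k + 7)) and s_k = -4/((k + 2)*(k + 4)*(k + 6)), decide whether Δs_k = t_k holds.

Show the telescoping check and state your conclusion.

s_(k+1) = -4/((k + 3)*(k + 5)*(k + 7))
s_(k+1) − s_k = 12*(k**2 + 9*k + 19)/(k**6 + 27*k**5 + 295*k**4 + 1665*k**3 + 5104*k**2 + 8028*k + 5040)
(s_(k+1) − s_k) − t_k = 0

Valid — Δs_k = t_k.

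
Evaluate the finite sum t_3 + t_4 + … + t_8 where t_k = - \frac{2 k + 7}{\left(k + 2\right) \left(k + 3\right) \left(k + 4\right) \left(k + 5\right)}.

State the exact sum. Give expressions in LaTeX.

Ratio r(k) = (k + 2)*(2*k + 9)/((k + 6)*(2*k + 7)).
Gosper form: A/B · C(k+1)/C(k) with A=k + 2, B=k + 6, C=k + 7/2.
Set up (k + 2)·f(k+1) − (k + 5)·f(k) − (k + 7/2) = 0.
Degrees (1,1,1) ⇒ d ≤ 3.
Solve for f: f(k) = k*(k + 3)*(k + 6)/16 (degree 3 ≤ 3).
R(k) = B(k−1)·f(k)/C(k) = k*(k + 3)*(k + 5)*(k + 6)/(8*(2*k + 7)); s_k = R·t_k = k*(-k - 6)/(8*(k**2 + 6*k + 8)).
Check: Δs_k = (-2*k - 7)/(k**4 + 14*k**3 + 71*k**2 + 154*k + 120). ✓
Evaluate s at k=9 and k=3: -135/1144 and -27/280; difference -108/5005.

Σ = -108/5005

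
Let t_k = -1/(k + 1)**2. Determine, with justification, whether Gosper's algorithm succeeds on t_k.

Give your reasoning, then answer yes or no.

t_(k+1)/t_k = (k + 1)**2/(k + 2)**2.
Gosper form: A/B · C(k+1)/C(k) with A=k**2 + 2*k + 1, B=k**2 + 4*k + 4, C=1.
Solve (k**2 + 2*k + 1)·f(k+1) − (k**2 + 2*k + 1)·f(k) = 1.
Bound: deg f ≤ 0.
Write f(k) = c0. Then LHS − RHS = -1, requiring -1 = 0: contradictory. No certificate.

No — key equation has no polynomial f.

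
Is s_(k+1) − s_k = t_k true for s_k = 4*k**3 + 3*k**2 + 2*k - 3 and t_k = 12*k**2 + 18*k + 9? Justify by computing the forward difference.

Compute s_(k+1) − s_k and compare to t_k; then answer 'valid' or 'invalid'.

Valid — Δs_k = t_k.

s_(k+1) = 4*k**3 + 15*k**2 + 20*k + 6
s_(k+1) − s_k = 12*k**2 + 18*k + 9
(s_(k+1) − s_k) − t_k = 0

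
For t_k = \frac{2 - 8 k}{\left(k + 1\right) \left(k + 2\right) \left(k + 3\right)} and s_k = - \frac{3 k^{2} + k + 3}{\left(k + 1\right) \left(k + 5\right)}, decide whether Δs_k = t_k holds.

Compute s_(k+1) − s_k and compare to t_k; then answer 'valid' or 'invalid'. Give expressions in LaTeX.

s_(k+1) = (-k - 3*(k + 1)**2 - 4)/((k + 2)*(k + 6))
s_(k+1) − s_k = (-17*k**2 - 41*k + 1)/(k**4 + 14*k**3 + 65*k**2 + 112*k + 60)
(s_(k+1) − s_k) − t_k = 3*(-3*k**3 - 2*k**2 + 32*k - 19)/(k**5 + 17*k**4 + 107*k**3 + 307*k**2 + 396*k + 180)

Invalid: residual \frac{3 \left(- 3 k^{3} - 2 k^{2} + 32 k - 19\right)}{k^{5} + 17 k^{4} + 107 k^{3} + 307 k^{2} + 396 k + 180} ≠ 0.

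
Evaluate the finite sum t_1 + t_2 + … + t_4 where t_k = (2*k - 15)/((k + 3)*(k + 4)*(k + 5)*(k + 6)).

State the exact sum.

The ratio is (k + 3)*(2*k - 13)/((k + 7)*(2*k - 15)).
Factor: A=k + 3; B=k + 7; C=k - 15/2.
Solve (k + 3)·f(k+1) − (k + 6)·f(k) = k - 15/2.
Degrees (1,1,1) ⇒ d ≤ 3.
Solving with deg f ≤ 3: f(k) = -k*(k**2 + 12*k + 62)/30.
Get s_k = R·t_k = k*(-k**2 - 12*k - 62)/(15*(k + 3)*(k + 4)*(k + 5)) with R(k) = B(k−1)f(k)/C(k) = -k*(k + 6)*(k**2 + 12*k + 62)/(15*(2*k - 15)).
Check: Δs_k = (2*k - 15)/(k**4 + 18*k**3 + 119*k**2 + 342*k + 360). ✓
Sum = s_(5) − s_(1); s_(5) = -49/720, s_(1) = -1/24 ⇒ -19/720.

Σ = -19/720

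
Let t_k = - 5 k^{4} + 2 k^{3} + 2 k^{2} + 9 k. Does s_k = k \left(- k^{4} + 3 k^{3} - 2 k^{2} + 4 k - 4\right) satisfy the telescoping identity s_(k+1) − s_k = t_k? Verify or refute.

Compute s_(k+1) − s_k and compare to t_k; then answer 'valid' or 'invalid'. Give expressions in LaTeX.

s_(k+1) = k*(-k**4 - 2*k**3 + 6*k + 5)
s_(k+1) − s_k = k*(-5*k**3 + 2*k**2 + 2*k + 9)
(s_(k+1) − s_k) − t_k = 0

valid (s_(k+1) − s_k reduces to t_k)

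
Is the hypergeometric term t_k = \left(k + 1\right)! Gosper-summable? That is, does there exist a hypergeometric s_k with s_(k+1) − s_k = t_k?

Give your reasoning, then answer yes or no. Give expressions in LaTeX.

The ratio is k + 2.
So A=k + 2 and B=1, with C=1.
Set up (k + 2)·f(k+1) − (1)·f(k) − (1) = 0.
Degrees (1,0,0) ⇒ d ≤ -1.
Bound -1 < 0, so the key equation has no polynomial solution.

No — negative degree bound, so no certificate f.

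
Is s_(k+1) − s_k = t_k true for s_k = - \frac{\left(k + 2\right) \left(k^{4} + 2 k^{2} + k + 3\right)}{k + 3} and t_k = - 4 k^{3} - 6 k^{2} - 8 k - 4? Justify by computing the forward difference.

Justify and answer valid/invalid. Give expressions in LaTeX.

Invalid: residual \frac{3 \left(k^{4} + 6 k^{3} + 8 k^{2} + 9 k + 3\right)}{k^{2} + 7 k + 12} ≠ 0.

s_(k+1) = -(k + 3)*(k + (k + 1)**4 + 2*(k + 1)**2 + 4)/(k + 4)
s_(k+1) − s_k = (-4*k**5 - 31*k**4 - 80*k**3 - 108*k**2 - 97*k - 39)/(k**2 + 7*k + 12)
(s_(k+1) − s_k) − t_k = 3*(k**4 + 6*k**3 + 8*k**2 + 9*k + 3)/(k**2 + 7*k + 12)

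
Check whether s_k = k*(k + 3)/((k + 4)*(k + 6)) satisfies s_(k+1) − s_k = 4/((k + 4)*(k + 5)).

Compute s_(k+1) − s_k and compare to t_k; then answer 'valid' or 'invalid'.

s_(k+1) = (k + 1)*(k + 4)/((k + 5)*(k + 7))
s_(k+1) − s_k = (7*k**2 + 55*k + 96)/(k**4 + 22*k**3 + 179*k**2 + 638*k + 840)
(s_(k+1) − s_k) − t_k = 3*(k**2 + k - 24)/(k**4 + 22*k**3 + 179*k**2 + 638*k + 840)

Invalid: residual 3*(k**2 + k - 24)/(k**4 + 22*k**3 + 179*k**2 + 638*k + 840) ≠ 0.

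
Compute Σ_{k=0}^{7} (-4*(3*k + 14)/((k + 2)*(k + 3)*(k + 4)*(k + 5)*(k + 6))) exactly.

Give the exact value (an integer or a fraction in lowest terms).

Step 1: r(k) = (k + 2)*(3*k + 17)/((k + 7)*(3*k + 14)).
A = k + 2, B = k + 7, C = k + 14/3.
Key eq: (k + 2)·f(k+1) = (k + 6)·f(k) + (k + 14/3).
Bound: deg f ≤ 4.
Solve for f: f(k) = k*(k + 4)*(k**2 + 10*k + 31)/90 (degree 4 ≤ 4).
Certificate R = B(k−1)f/C = k*(k + 4)*(k + 6)*(k**2 + 10*k + 31)/(30*(3*k + 14)) gives s_k = 2*k*(-k**2 - 10*k - 31)/(15*(k**3 + 10*k**2 + 31*k + 30)).
Check: Δs_k = 4*(-3*k - 14)/(k**5 + 20*k**4 + 155*k**3 + 580*k**2 + 1044*k + 720). ✓
Σ_(k=0)^(7) t_k = s_(8) − s_(0) = -56/429 − (0) = -56/429.

Σ = -56/429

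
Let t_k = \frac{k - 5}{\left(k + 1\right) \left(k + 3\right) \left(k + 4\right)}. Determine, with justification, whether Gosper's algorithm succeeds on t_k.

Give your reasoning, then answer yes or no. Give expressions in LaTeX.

Yes. s_k = \frac{k \left(- k^{2} - 8 k - 11\right)}{2 \left(k^{3} + 6 k^{2} + 11 k + 6\right)}.

The ratio is (k - 4)*(k + 1)*(k + 3)/((k - 5)*(k + 2)*(k + 5)).
Gosper form: A/B · C(k+1)/C(k) with A=k + 1, B=k + 5, C=k**2 - 3*k - 10.
Solve (k + 1)·f(k+1) − (k + 4)·f(k) = k**2 - 3*k - 10.
Bound: deg f ≤ 3.
Solve for f: f(k) = -k*(k**2 + 8*k + 11)/2 (degree 3 ≤ 3).
Get s_k = R·t_k = k*(-k**2 - 8*k - 11)/(2*(k**3 + 6*k**2 + 11*k + 6)) with R(k) = B(k−1)f(k)/C(k) = -k*(k + 4)*(k**2 + 8*k + 11)/(2*(k - 5)*(k + 2)).
s_(k+1) − s_k = (k - 5)/(k**3 + 8*k**2 + 19*k + 12) = t_k.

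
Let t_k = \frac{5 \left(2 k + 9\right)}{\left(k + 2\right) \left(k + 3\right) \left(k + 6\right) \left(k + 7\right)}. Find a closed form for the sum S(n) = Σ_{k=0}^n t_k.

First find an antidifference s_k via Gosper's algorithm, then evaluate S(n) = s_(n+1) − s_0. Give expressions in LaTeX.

Ratio r(k) = (k + 2)*(k + 6)*(2*k + 11)/((k + 4)*(k + 8)*(2*k + 9)).
Take A(k)=k + 2, B(k)=k + 8, C(k)=k**3 + 27*k**2/2 + 121*k/2 + 90.
Key eq: (k + 2)·f(k+1) = (k + 7)·f(k) + (k**3 + 27*k**2/2 + 121*k/2 + 90).
Bound: deg f ≤ 5.
Solve for f: f(k) = k*(k + 3)*(k + 4)*(k + 5)*(k + 8)/24 (degree 5 ≤ 5).
So s_k = (B(k−1)f/C)·t_k = (k*(k + 3)*(k + 7)*(k + 8)/(12*(2*k + 9)))·t_k = 5*k*(k + 8)/(12*(k**2 + 8*k + 12)).
s_(k+1) − s_k = 5*(2*k + 9)/(k**4 + 18*k**3 + 113*k**2 + 288*k + 252) = t_k.
Σ_(k=0)^n t_k = s_(n+1) − s_(0) = (5*(n**2 + 10*n + 9)/(12*(n**2 + 10*n + 21))) − (0), i.e. 5*(n**2 + 10*n + 9)/(12*(n**2 + 10*n + 21)).

S(n) = \frac{5 \left(n^{2} + 10 n + 9\right)}{12 \left(n^{2} + 10 n + 21\right)}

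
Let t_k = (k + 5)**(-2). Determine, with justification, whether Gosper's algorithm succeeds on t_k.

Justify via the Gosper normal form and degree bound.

No. Not Gosper-summable.

Ratio r(k) = (k + 5)**2/(k + 6)**2.
A = k**2 + 10*k + 25, B = k**2 + 12*k + 36, C = 1.
f must satisfy (k**2 + 10*k + 25)·f(k+1) − (k**2 + 10*k + 25)·f(k) = 1.
Degrees (2,2,0) ⇒ d ≤ 0.
Generic f = c0 gives residual -1; -1 = 0 cannot hold, so t_k is not Gosper-summable.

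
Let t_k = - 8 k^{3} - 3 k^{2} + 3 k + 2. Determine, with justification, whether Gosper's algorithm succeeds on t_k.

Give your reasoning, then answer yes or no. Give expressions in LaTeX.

Yes. s_k = k^{2} \left(- 2 k^{2} + 3 k + 1\right).

r(k) = (8*k**3 + 27*k**2 + 27*k + 6)/(8*k**3 + 3*k**2 - 3*k - 2) after simplifying.
Normal form (A,B,C) = (1, 1, k**3 + 3*k**2/8 - 3*k/8 - 1/4).
Solve (1)·f(k+1) − (1)·f(k) = k**3 + 3*k**2/8 - 3*k/8 - 1/4.
deg f ≤ 4 (via 0,0,3).
A polynomial solution: f(k) = k**2*(2*k**2 - 3*k - 1)/8.
Get s_k = R·t_k = k**2*(-2*k**2 + 3*k + 1) with R(k) = B(k−1)f(k)/C(k) = k**2*(2*k**2 - 3*k - 1)/(8*k**3 + 3*k**2 - 3*k - 2).
s_(k+1) − s_k = -8*k**3 - 3*k**2 + 3*k + 2 = t_k.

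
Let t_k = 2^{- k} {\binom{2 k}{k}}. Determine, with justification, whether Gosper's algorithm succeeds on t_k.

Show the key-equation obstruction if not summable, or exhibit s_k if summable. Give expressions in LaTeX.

Ratio r(k) = (2*k + 1)/(k + 1).
A = 2*k + 1, B = k + 1, C = 1.
Need (2*k + 1)·f(k+1) − (k)·f(k) = 1.
From deg A=1, deg B=1, deg C=0: d=-1.
deg f ≤ -1 is impossible — no certificate.

No; the degree bound rules out any f.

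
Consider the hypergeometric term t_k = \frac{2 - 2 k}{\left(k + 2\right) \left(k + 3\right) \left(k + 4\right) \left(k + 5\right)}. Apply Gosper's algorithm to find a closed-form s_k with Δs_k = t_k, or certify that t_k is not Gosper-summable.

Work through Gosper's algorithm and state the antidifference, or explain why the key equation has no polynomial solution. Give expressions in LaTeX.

Step 1: r(k) = k*(k + 2)/((k - 1)*(k + 6)).
Take A(k)=k + 2, B(k)=k + 6, C(k)=k - 1.
Solve (k + 2)·f(k+1) − (k + 5)·f(k) = k - 1.
Bound: deg f ≤ 3.
Solve for f: f(k) = -k/2 (degree 1 ≤ 3).
Then R = B(k−1)f/C = -k*(k + 5)/(2*(k - 1)), so s_k = R(k)·t_k = k/((k + 2)*(k + 3)*(k + 4)).
Check: Δs_k = 2*(1 - k)/(k**4 + 14*k**3 + 71*k**2 + 154*k + 120). ✓

s_k = \frac{k}{\left(k + 2\right) \left(k + 3\right) \left(k + 4\right)}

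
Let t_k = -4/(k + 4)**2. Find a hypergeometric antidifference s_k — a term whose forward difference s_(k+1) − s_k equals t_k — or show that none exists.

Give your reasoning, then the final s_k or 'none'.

t_(k+1)/t_k = (k + 4)**2/(k + 5)**2.
Normal form (A,B,C) = (k**2 + 8*k + 16, k**2 + 10*k + 25, 1).
Key eq: (k**2 + 8*k + 16)·f(k+1) = (k**2 + 8*k + 16)·f(k) + (1).
Bound: deg f ≤ 0.
f = c0 ⇒ A·f(k+1) − B(k−1)·f(k) − C = -1. The system {-1 = 0} is inconsistent; no antidifference.

no hypergeometric antidifference exists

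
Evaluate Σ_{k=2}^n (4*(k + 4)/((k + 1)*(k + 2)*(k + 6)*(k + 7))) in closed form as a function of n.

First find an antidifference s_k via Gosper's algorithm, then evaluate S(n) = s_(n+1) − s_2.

The ratio is (k + 1)*(k + 5)*(k + 6)/((k + 3)*(k + 4)*(k + 8)).
So A=k + 1 and B=k + 8, with C=k**4 + 16*k**3 + 95*k**2 + 248*k + 240.
Set up (k + 1)·f(k+1) − (k + 7)·f(k) − (k**4 + 16*k**3 + 95*k**2 + 248*k + 240) = 0.
d = 6 from the (1,1,4) case.
Coefficient equations give f(k) = k*(k + 2)*(k + 3)*(k + 4)*(k + 5)*(k + 7)/12.
So s_k = (B(k−1)f/C)·t_k = (k*(k + 2)*(k + 7)**2/(12*(k + 4)))·t_k = k*(k + 7)/(3*(k**2 + 7*k + 6)).
s_(k+1) − s_k = 4*(k + 4)/(k**4 + 16*k**3 + 83*k**2 + 152*k + 84) = t_k.
Telescope: S(n) = s_(n+1) − s_(2) = (n**2 + 9*n + 8)/(3*(n**2 + 9*n + 14)) − (1/4) = (n**2 + 9*n - 10)/(12*(n**2 + 9*n + 14)).

S(n) = (n**2 + 9*n - 10)/(12*(n**2 + 9*n + 14))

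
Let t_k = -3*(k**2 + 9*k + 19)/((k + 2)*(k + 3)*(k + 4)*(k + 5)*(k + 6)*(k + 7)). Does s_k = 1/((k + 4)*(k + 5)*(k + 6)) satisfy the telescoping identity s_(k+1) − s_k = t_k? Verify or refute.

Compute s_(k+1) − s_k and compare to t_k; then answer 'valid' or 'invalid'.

s_(k+1) = 1/((k + 5)*(k + 6)*(k + 7))
s_(k+1) − s_k = -3/((k + 4)*(k + 5)*(k + 6)*(k + 7))
(s_(k+1) − s_k) − t_k = 3*(4*k + 13)/(k**6 + 27*k**5 + 295*k**4 + 1665*k**3 + 5104*k**2 + 8028*k + 5040)

Invalid: residual 3*(4*k + 13)/(k**6 + 27*k**5 + 295*k**4 + 1665*k**3 + 5104*k**2 + 8028*k + 5040) ≠ 0.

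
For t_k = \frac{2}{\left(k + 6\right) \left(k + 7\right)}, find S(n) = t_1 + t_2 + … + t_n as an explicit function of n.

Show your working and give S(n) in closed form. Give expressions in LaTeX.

S(n) = \frac{2 n}{7 \left(n + 7\right)}

r(k) = (k + 6)/(k + 8) after simplifying.
Gosper form: A/B · C(k+1)/C(k) with A=k + 6, B=k + 8, C=1.
f must satisfy (k + 6)·f(k+1) − (k + 7)·f(k) = 1.
Degrees (1,1,0) ⇒ d ≤ 1.
Solve for f: f(k) = k/6 (degree 1 ≤ 1).
So s_k = (B(k−1)f/C)·t_k = (k*(k + 7)/6)·t_k = k/(3*(k + 6)).
Check: Δs_k = 2/(k**2 + 13*k + 42). ✓
Evaluate: s_(n+1) = (n + 1)/(3*(n + 7)); subtract s_(1) = 1/21 ⇒ S(n) = 2*n/(7*(n + 7)).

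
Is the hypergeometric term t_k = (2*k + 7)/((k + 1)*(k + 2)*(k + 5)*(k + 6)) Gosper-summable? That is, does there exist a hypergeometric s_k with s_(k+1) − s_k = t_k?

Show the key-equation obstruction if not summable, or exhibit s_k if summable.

Yes. s_k = k*(k + 6)/(5*(k**2 + 6*k + 5)).

The ratio is (k + 1)*(k + 5)*(2*k + 9)/((k + 3)*(k + 7)*(2*k + 7)).
A = k + 1, B = k + 7, C = k**3 + 21*k**2/2 + 73*k/2 + 42.
f must satisfy (k + 1)·f(k+1) − (k + 6)·f(k) = k**3 + 21*k**2/2 + 73*k/2 + 42.
Degrees (1,1,3) ⇒ d ≤ 5.
Match coefficients ⇒ f(k) = k*(k + 2)*(k + 3)*(k + 4)*(k + 6)/10.
So s_k = (B(k−1)f/C)·t_k = (k*(k + 2)*(k + 6)**2/(5*(2*k + 7)))·t_k = k*(k + 6)/(5*(k**2 + 6*k + 5)).
Check: Δs_k = (2*k + 7)/(k**4 + 14*k**3 + 65*k**2 + 112*k + 60). ✓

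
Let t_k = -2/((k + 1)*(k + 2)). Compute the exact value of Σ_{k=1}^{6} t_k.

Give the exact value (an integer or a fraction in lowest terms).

Compute t_(k+1)/t_k: get (k + 1)/(k + 3).
Gosper form: A/B · C(k+1)/C(k) with A=k + 1, B=k + 3, C=1.
Need (k + 1)·f(k+1) − (k + 2)·f(k) = 1.
d = 1 from the (1,1,0) case.
Solving with deg f ≤ 1: f(k) = k.
So s_k = (B(k−1)f/C)·t_k = (k*(k + 2))·t_k = -2*k/(k + 1).
s_(k+1) − s_k = -2/(k**2 + 3*k + 2) = t_k.
Telescoping: Σ = s_(7) − s_(1) = -7/4 − (-1) = -3/4.

Σ = -3/4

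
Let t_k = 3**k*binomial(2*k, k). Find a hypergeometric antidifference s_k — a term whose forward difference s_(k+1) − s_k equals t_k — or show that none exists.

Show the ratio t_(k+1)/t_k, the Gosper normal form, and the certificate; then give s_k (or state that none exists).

The ratio is 6*(2*k + 1)/(k + 1).
Take A(k)=12*k + 6, B(k)=k + 1, C(k)=1.
Solve (12*k + 6)·f(k+1) − (k)·f(k) = 1.
Bound: deg f ≤ -1.
d = -1 < 0 ⇒ no nonzero polynomial f; not summable.

not Gosper-summable; s_k does not exist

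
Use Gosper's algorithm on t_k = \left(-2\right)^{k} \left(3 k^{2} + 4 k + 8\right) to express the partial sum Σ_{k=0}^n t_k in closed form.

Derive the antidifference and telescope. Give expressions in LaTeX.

S(n) = 2 \left(-2\right)^{n} n^{2} + 4 \left(-2\right)^{n} n + 6 \left(-2\right)^{n} + 2

Step 1: r(k) = 2*(-3*k**2 - 10*k - 15)/(3*k**2 + 4*k + 8).
A = -2, B = 1, C = k**2 + 4*k/3 + 8/3.
Key eq: (-2)·f(k+1) = (1)·f(k) + (k**2 + 4*k/3 + 8/3).
d = 2 from the (0,0,2) case.
Coefficient equations give f(k) = -(k**2 + 2)/3.
So s_k = (B(k−1)f/C)·t_k = (-(k**2 + 2)/(3*k**2 + 4*k + 8))·t_k = (-2)**k*(-k**2 - 2).
Verify: (-2)**k*(3*k**2 + 4*k + 8) matches t_k.
Evaluate: s_(n+1) = 2*(-2)**n*(n**2 + 2*n + 3); subtract s_(0) = -2 ⇒ S(n) = 2*(-2)**n*n**2 + 4*(-2)**n*n + 6*(-2)**n + 2.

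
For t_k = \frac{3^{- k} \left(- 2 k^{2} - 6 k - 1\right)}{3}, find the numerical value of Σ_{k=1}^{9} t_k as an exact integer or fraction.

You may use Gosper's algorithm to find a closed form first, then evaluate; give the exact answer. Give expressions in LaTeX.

Ratio r(k) = (2*k**2 + 10*k + 9)/(3*(2*k**2 + 6*k + 1)).
A = 1/3, B = 1, C = k**2 + 3*k + 1/2.
Key eq: (1/3)·f(k+1) = (1)·f(k) + (k**2 + 3*k + 1/2).
Bound: deg f ≤ 2.
Match coefficients ⇒ f(k) = -3*(k + 1)*(k + 3)/2.
R(k) = B(k−1)·f(k)/C(k) = -3*(k + 1)*(k + 3)/(2*k**2 + 6*k + 1); s_k = R·t_k = (k**2 + 4*k + 3)/3**k.
Verify: (-2*k**2 - 6*k - 1)/(3*3**k) matches t_k.
Evaluate s at k=10 and k=1: 143/59049 and 8/3; difference -157321/59049.

Σ = -157321/59049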